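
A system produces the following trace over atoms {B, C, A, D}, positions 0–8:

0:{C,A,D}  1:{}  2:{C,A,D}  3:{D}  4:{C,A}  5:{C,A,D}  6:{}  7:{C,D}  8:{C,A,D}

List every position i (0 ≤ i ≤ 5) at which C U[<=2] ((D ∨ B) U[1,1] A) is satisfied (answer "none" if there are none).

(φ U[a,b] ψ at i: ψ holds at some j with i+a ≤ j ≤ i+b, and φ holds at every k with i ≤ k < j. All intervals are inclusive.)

2, 3

Evaluate at each i in [0,5]:
  i=0: ✗ (no rhs in [0,2])
  i=1: ✗ (lhs fails at k=1 before rhs at j=3)
  i=2: ✓ (rhs at j=3; lhs holds on [2,2])
  i=3: ✓ (rhs at j=3)
  i=4: ✗ (no rhs in [4,6])
  i=5: ✗ (lhs fails at k=6 before rhs at j=7)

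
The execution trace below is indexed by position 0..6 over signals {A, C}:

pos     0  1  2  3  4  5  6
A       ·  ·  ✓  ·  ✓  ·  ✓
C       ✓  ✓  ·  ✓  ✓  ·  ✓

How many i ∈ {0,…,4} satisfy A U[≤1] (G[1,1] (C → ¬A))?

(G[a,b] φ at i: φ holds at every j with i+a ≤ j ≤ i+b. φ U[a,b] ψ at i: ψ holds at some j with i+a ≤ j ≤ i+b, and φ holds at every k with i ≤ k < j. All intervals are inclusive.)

Evaluate at each i in [0,4]:
  i=0: ✓ (rhs at j=0)
  i=1: ✓ (rhs at j=1)
  i=2: ✓ (rhs at j=2)
  i=3: ✗ (lhs fails at k=3 before rhs at j=4)
  i=4: ✓ (rhs at j=4)
Positions where it holds: {0, 1, 2, 4} → 4.

4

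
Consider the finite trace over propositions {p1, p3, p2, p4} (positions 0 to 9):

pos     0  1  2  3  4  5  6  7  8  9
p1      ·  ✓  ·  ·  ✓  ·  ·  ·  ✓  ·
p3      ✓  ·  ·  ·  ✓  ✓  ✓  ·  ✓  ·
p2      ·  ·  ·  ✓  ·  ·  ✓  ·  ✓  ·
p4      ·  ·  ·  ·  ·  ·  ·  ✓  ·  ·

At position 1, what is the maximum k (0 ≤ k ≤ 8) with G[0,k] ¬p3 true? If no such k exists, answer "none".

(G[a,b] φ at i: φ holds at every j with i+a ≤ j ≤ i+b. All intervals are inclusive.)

¬p3 must hold from j=1 onward; find where it first fails.
  j=1: holds
  j=2: holds
  j=3: holds
  j=4: fails
Holds on [1,3], so largest k = 2.

2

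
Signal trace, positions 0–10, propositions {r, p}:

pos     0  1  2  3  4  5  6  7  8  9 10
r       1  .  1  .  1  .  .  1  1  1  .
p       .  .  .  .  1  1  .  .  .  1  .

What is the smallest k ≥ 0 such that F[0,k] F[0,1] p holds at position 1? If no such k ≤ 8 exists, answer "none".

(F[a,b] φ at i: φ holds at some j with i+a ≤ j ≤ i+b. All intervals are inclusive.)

Scan j = 1,2,… for F[0,1] p:
  j=1: fails
  j=2: fails
  j=3: holds
First hit at j=3, so smallest k = 3-1 = 2.

2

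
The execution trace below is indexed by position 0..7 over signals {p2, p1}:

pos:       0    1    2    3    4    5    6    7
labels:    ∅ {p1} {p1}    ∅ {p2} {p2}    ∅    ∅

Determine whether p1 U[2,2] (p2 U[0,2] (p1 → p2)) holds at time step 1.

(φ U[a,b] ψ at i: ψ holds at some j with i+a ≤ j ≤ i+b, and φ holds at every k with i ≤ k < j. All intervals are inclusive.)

Need some j in [3,3] with (p2 U[0,2] (p1 → p2)), and p1 at every k in [1,j-1].
  j=3: (p2 U[0,2] (p1 → p2)) holds; p1 holds at every k in [1,2] → satisfied.

True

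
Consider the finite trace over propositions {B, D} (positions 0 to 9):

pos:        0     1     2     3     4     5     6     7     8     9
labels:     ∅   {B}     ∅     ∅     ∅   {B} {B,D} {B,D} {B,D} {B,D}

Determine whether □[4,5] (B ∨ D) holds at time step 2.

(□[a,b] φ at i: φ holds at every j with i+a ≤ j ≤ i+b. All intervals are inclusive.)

Check (B ∨ D) at every j in [6,7]:
  j=6: true
  j=7: true
All positions satisfy it → formula holds.

True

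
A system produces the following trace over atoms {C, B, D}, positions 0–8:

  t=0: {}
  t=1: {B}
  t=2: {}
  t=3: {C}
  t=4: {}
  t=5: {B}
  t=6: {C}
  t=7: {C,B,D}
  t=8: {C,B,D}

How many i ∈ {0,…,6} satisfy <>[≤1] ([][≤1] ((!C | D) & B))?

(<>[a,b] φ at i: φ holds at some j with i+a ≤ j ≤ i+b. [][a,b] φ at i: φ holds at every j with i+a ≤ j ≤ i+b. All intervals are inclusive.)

1

Evaluate at each i in [0,6]:
  i=0: ✗ (none in [0,1])
  i=1: ✗ (none in [1,2])
  i=2: ✗ (none in [2,3])
  i=3: ✗ (none in [3,4])
  i=4: ✗ (none in [4,5])
  i=5: ✗ (none in [5,6])
  i=6: ✓ (witness j=7)
Positions where it holds: {6} → 1.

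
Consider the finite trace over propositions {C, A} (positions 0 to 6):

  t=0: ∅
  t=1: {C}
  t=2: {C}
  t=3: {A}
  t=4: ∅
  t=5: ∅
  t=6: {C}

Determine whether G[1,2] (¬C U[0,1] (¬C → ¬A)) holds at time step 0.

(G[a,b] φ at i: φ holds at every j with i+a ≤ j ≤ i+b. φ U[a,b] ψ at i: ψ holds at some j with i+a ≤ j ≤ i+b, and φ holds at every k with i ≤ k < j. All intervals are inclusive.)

Check (¬C U[0,1] (¬C → ¬A)) at every j in [1,2]:
  j=1: holds
  j=2: holds
All positions satisfy it → formula holds.

Holds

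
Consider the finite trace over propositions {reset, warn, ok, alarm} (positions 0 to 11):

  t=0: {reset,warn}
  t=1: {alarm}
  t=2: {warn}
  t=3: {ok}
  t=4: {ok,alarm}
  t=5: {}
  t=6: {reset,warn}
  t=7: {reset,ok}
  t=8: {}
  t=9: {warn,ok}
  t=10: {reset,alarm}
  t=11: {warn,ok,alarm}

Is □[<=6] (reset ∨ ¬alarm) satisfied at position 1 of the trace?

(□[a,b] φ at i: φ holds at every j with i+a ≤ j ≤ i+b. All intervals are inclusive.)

No

Check (reset ∨ ¬alarm) at every j in [1,7]:
  j=1: false
  j=2: true
  j=3: true
  j=4: false
  j=5: true
  j=6: true
  j=7: true
Fails at j=1 → formula fails.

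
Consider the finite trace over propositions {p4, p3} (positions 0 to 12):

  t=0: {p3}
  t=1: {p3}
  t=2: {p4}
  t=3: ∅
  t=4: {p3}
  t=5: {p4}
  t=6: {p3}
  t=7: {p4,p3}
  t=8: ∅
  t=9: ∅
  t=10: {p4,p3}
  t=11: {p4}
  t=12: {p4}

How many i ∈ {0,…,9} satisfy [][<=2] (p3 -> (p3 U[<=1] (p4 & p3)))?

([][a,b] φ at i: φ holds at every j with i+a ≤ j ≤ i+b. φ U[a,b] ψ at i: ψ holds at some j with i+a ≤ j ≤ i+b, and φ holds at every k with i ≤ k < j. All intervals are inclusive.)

5

Evaluate at each i in [0,9]:
  i=0: ✗ (fails at j=0)
  i=1: ✗ (fails at j=1)
  i=2: ✗ (fails at j=4)
  i=3: ✗ (fails at j=4)
  i=4: ✗ (fails at j=4)
  i=5: ✓ (all of [5,7])
  i=6: ✓ (all of [6,8])
  i=7: ✓ (all of [7,9])
  i=8: ✓ (all of [8,10])
  i=9: ✓ (all of [9,11])
Positions where it holds: {5, 6, 7, 8, 9} → 5.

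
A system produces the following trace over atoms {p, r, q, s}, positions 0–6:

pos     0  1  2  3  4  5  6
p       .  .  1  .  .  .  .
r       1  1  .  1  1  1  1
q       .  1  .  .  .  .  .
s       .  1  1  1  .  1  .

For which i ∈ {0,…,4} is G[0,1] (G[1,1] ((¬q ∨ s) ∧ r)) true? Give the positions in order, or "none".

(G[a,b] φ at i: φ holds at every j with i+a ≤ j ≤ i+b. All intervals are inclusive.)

2, 3, 4

Evaluate at each i in [0,4]:
  i=0: ✗ (fails at j=1)
  i=1: ✗ (fails at j=1)
  i=2: ✓ (all of [2,3])
  i=3: ✓ (all of [3,4])
  i=4: ✓ (all of [4,5])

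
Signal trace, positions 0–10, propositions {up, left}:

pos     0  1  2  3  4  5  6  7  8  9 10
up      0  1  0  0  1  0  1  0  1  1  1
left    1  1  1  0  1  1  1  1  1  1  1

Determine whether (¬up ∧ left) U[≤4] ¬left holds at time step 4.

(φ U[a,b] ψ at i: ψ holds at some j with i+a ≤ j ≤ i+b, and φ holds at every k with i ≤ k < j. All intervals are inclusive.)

False

Need some j in [4,8] with ¬left, and (¬up ∧ left) at every k in [4,j-1].
  j=4: ¬left false.
  j=5: ¬left false.
  j=6: ¬left false.
  j=7: ¬left false.
  j=8: ¬left false.
No j in the window works → until fails.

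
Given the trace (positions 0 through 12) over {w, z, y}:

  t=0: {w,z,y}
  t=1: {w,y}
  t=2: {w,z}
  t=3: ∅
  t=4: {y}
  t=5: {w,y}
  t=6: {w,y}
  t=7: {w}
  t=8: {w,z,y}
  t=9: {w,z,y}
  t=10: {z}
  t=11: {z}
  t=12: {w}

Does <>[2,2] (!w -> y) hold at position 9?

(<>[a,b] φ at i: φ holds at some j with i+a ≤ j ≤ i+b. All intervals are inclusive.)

Check (!w -> y) at each j in [11,11]:
  j=11: false
No position in the window satisfies it → formula fails.

No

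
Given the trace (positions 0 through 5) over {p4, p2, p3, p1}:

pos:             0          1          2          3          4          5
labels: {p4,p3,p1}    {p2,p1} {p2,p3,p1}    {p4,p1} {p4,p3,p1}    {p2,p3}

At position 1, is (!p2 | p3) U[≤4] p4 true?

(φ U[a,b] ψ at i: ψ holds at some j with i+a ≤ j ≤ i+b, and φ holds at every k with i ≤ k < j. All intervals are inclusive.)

Need some j in [1,5] with p4, and (!p2 | p3) at every k in [1,j-1].
  j=1: p4 false.
  j=2: p4 false.
  j=3: p4 holds, but (!p2 | p3) fails at k=1 → not this j.
  j=4: p4 holds, but (!p2 | p3) fails at k=1 → not this j.
  j=5: p4 false.
No j in the window works → until fails.

Does not hold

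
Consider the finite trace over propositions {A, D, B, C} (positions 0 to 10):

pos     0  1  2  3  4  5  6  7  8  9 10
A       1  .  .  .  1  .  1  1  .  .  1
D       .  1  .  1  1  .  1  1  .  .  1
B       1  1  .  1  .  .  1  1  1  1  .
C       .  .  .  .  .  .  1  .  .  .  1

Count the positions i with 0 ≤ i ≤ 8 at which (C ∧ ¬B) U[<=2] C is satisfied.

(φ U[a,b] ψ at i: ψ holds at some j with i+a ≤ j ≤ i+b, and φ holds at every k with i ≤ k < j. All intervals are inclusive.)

Evaluate at each i in [0,8]:
  i=0: ✗ (no rhs in [0,2])
  i=1: ✗ (no rhs in [1,3])
  i=2: ✗ (no rhs in [2,4])
  i=3: ✗ (no rhs in [3,5])
  i=4: ✗ (lhs fails at k=4 before rhs at j=6)
  i=5: ✗ (lhs fails at k=5 before rhs at j=6)
  i=6: ✓ (rhs at j=6)
  i=7: ✗ (no rhs in [7,9])
  i=8: ✗ (lhs fails at k=8 before rhs at j=10)
Positions where it holds: {6} → 1.

1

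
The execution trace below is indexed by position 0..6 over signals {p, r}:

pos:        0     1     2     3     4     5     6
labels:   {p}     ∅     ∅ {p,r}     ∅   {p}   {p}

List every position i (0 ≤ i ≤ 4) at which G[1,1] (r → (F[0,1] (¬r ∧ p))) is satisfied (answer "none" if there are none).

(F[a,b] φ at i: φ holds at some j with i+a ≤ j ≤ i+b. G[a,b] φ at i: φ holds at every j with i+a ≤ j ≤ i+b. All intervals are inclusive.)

Evaluate at each i in [0,4]:
  i=0: ✓ (all of [1,1])
  i=1: ✓ (all of [2,2])
  i=2: ✗ (fails at j=3)
  i=3: ✓ (all of [4,4])
  i=4: ✓ (all of [5,5])

0, 1, 3, 4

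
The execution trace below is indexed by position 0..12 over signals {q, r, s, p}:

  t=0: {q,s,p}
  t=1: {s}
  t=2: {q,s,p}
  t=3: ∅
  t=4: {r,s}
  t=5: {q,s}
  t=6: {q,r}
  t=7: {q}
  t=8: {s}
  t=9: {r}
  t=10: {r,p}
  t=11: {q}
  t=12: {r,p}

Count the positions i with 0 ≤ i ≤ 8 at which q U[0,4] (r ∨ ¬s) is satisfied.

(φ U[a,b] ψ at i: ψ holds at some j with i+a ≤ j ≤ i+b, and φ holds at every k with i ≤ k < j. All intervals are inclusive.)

6

Evaluate at each i in [0,8]:
  i=0: ✗ (lhs fails at k=1 before rhs at j=3)
  i=1: ✗ (lhs fails at k=1 before rhs at j=3)
  i=2: ✓ (rhs at j=3; lhs holds on [2,2])
  i=3: ✓ (rhs at j=3)
  i=4: ✓ (rhs at j=4)
  i=5: ✓ (rhs at j=6; lhs holds on [5,5])
  i=6: ✓ (rhs at j=6)
  i=7: ✓ (rhs at j=7)
  i=8: ✗ (lhs fails at k=8 before rhs at j=9)
Positions where it holds: {2, 3, 4, 5, 6, 7} → 6.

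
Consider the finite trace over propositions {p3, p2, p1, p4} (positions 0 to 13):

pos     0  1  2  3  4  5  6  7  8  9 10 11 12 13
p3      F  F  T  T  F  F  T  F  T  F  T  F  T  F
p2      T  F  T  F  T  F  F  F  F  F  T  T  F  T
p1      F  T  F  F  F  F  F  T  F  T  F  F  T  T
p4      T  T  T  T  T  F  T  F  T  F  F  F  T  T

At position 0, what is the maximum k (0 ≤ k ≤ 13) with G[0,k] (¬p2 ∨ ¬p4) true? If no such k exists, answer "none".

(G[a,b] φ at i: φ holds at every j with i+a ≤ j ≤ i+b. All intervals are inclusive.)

none

(¬p2 ∨ ¬p4) must hold from j=0 onward; find where it first fails.
  j=0: fails → no k works.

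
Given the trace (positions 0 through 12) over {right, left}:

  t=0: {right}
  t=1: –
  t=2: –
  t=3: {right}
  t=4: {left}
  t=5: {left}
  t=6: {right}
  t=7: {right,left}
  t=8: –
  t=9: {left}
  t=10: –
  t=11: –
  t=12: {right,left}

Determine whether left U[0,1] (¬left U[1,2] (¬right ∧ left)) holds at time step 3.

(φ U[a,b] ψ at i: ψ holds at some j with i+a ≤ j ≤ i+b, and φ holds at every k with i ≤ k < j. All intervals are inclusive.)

Yes

Need some j in [3,4] with (¬left U[1,2] (¬right ∧ left)), and left at every k in [3,j-1].
  j=3: (¬left U[1,2] (¬right ∧ left)) holds; no prefix to check → satisfied.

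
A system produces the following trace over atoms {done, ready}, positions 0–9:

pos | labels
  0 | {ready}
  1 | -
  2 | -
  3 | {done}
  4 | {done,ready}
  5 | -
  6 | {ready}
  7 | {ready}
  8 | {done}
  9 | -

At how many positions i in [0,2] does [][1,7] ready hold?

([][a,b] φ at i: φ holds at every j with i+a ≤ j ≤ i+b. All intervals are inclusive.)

0

Evaluate at each i in [0,2]:
  i=0: ✗ (fails at j=1)
  i=1: ✗ (fails at j=2)
  i=2: ✗ (fails at j=3)
Positions where it holds: {} → 0.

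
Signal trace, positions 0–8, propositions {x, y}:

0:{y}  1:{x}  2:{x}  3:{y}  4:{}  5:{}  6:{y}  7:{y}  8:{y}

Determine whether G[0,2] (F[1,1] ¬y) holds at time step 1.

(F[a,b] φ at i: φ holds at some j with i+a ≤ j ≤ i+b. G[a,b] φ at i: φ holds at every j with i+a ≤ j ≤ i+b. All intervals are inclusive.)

Check F[1,1] ¬y at every j in [1,3]:
  j=1: holds (witness at 2)
  j=2: fails (none in [3,3])
  j=3: holds (witness at 4)
Fails at j=2 → formula fails.

False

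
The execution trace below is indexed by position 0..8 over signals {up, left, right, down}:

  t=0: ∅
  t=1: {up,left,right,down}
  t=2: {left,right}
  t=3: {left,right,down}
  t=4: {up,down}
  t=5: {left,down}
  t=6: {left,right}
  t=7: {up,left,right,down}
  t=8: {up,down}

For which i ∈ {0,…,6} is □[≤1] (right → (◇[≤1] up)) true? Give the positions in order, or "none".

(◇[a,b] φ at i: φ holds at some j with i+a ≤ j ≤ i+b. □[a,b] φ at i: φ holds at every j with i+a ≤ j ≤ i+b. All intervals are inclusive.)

0, 3, 4, 5, 6

Evaluate at each i in [0,6]:
  i=0: ✓ (all of [0,1])
  i=1: ✗ (fails at j=2)
  i=2: ✗ (fails at j=2)
  i=3: ✓ (all of [3,4])
  i=4: ✓ (all of [4,5])
  i=5: ✓ (all of [5,6])
  i=6: ✓ (all of [6,7])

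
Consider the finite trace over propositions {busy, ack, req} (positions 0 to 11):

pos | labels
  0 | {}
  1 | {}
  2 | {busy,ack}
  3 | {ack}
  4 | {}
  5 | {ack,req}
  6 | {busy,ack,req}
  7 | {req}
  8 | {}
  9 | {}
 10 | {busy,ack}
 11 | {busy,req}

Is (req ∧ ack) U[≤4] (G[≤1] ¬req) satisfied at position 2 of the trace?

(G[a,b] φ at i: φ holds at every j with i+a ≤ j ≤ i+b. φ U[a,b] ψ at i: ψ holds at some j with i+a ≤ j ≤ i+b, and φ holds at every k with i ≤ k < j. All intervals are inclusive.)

Need some j in [2,6] with G[≤1] ¬req, and (req ∧ ack) at every k in [2,j-1].
  j=2: G[≤1] ¬req holds; no prefix to check → satisfied.

Holds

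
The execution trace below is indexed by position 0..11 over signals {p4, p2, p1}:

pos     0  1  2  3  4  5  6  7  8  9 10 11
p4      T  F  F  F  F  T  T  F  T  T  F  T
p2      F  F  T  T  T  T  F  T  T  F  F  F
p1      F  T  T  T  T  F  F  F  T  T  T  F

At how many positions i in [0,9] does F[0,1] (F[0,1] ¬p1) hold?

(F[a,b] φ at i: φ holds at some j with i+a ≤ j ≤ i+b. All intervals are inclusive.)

Evaluate at each i in [0,9]:
  i=0: ✓ (witness j=0)
  i=1: ✗ (none in [1,2])
  i=2: ✗ (none in [2,3])
  i=3: ✓ (witness j=4)
  i=4: ✓ (witness j=4)
  i=5: ✓ (witness j=5)
  i=6: ✓ (witness j=6)
  i=7: ✓ (witness j=7)
  i=8: ✗ (none in [8,9])
  i=9: ✓ (witness j=10)
Positions where it holds: {0, 3, 4, 5, 6, 7, 9} → 7.

7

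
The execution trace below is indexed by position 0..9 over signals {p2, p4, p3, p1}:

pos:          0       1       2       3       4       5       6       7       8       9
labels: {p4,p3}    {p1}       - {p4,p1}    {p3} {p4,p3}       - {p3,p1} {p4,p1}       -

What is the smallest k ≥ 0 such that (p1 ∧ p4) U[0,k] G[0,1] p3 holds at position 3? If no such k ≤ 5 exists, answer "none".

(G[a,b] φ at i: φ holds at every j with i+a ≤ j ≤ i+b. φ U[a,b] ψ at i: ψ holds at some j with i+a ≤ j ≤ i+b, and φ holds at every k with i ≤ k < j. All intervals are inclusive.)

1

Need earliest j ≥ 3 with G[0,1] p3, and (p1 ∧ p4) at every k in [3,j-1].
  j=3: rhs fails.
  j=4: rhs holds; lhs holds on [3,3]. k = 1.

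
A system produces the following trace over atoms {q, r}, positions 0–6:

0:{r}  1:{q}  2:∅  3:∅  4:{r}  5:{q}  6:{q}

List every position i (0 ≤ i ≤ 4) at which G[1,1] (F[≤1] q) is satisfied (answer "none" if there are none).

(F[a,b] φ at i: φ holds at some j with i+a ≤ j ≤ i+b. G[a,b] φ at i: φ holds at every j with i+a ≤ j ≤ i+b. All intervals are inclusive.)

Evaluate at each i in [0,4]:
  i=0: ✓ (all of [1,1])
  i=1: ✗ (fails at j=2)
  i=2: ✗ (fails at j=3)
  i=3: ✓ (all of [4,4])
  i=4: ✓ (all of [5,5])

0, 3, 4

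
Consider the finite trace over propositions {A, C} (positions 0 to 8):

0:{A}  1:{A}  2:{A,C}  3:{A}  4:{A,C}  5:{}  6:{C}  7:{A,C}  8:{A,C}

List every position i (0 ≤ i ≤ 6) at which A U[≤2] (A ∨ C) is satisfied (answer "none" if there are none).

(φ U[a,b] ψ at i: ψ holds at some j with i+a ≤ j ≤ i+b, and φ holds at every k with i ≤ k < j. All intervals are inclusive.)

0, 1, 2, 3, 4, 6

Evaluate at each i in [0,6]:
  i=0: ✓ (rhs at j=0)
  i=1: ✓ (rhs at j=1)
  i=2: ✓ (rhs at j=2)
  i=3: ✓ (rhs at j=3)
  i=4: ✓ (rhs at j=4)
  i=5: ✗ (lhs fails at k=5 before rhs at j=6)
  i=6: ✓ (rhs at j=6)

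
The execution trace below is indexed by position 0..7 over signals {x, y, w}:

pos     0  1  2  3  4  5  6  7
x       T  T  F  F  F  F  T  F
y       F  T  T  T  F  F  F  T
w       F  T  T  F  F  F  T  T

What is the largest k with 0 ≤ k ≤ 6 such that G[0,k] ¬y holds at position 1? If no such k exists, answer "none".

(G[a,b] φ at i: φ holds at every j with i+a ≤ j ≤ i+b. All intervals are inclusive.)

¬y must hold from j=1 onward; find where it first fails.
  j=1: fails → no k works.

none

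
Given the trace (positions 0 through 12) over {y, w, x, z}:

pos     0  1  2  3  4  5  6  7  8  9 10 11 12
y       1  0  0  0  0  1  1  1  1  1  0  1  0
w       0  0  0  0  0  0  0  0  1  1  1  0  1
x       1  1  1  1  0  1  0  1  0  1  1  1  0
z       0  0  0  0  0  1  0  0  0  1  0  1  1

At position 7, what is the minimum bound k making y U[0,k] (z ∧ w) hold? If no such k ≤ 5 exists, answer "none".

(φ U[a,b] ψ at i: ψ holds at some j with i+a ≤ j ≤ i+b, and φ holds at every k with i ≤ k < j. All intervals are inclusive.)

2

Need earliest j ≥ 7 with (z ∧ w), and y at every k in [7,j-1].
  j=7: rhs fails.
  j=8: rhs fails.
  j=9: rhs holds; lhs holds on [7,8]. k = 2.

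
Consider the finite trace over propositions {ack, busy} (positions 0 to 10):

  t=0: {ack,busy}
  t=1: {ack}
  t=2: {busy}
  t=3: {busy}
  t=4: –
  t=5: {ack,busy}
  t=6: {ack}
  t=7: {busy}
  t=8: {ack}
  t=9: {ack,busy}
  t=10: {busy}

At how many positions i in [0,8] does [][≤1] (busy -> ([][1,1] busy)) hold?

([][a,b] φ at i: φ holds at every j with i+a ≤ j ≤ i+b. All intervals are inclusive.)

Evaluate at each i in [0,8]:
  i=0: ✗ (fails at j=0)
  i=1: ✓ (all of [1,2])
  i=2: ✗ (fails at j=3)
  i=3: ✗ (fails at j=3)
  i=4: ✗ (fails at j=5)
  i=5: ✗ (fails at j=5)
  i=6: ✗ (fails at j=7)
  i=7: ✗ (fails at j=7)
  i=8: ✓ (all of [8,9])
Positions where it holds: {1, 8} → 2.

2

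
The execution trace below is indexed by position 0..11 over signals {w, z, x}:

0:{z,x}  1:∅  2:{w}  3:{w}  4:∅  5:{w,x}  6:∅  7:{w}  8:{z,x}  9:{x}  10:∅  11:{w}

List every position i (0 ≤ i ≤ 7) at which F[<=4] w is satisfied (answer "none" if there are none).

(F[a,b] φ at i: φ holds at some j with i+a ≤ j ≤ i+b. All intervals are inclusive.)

0, 1, 2, 3, 4, 5, 6, 7

Evaluate at each i in [0,7]:
  i=0: ✓ (witness j=2)
  i=1: ✓ (witness j=2)
  i=2: ✓ (witness j=2)
  i=3: ✓ (witness j=3)
  i=4: ✓ (witness j=5)
  i=5: ✓ (witness j=5)
  i=6: ✓ (witness j=7)
  i=7: ✓ (witness j=7)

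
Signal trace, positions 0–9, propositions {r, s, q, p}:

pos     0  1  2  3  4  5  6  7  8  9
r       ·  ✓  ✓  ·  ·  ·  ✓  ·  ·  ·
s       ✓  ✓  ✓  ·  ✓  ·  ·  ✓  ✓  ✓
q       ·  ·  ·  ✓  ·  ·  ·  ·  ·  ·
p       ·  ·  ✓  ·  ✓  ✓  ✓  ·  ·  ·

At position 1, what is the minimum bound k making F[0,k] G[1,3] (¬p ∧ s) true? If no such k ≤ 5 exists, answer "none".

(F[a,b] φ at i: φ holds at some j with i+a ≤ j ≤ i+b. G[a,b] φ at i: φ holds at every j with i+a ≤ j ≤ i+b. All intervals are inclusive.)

5

Scan j = 1,2,… for G[1,3] (¬p ∧ s):
  j=1: fails
  j=2: fails
  j=3: fails
  j=4: fails
  j=5: fails
  j=6: holds
First hit at j=6, so smallest k = 6-1 = 5.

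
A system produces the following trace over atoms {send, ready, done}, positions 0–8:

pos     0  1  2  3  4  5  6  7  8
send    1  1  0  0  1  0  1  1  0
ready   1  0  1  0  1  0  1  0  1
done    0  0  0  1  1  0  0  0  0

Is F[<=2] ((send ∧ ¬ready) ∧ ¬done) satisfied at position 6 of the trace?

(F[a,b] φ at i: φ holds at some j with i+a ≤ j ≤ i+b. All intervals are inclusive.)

Holds

Check ((send ∧ ¬ready) ∧ ¬done) at each j in [6,8]:
  j=6: false
  j=7: true
  j=8: false
Found at j=7 → formula holds.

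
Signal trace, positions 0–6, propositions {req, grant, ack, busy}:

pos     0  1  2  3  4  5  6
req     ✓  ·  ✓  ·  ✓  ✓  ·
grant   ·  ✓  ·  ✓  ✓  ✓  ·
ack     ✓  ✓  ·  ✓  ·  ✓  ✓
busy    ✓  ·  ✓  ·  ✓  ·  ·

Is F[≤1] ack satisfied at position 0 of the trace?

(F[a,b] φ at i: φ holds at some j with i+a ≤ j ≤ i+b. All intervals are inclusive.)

Check ack at each j in [0,1]:
  j=0: true
  j=1: true
Found at j=0 → formula holds.

Holds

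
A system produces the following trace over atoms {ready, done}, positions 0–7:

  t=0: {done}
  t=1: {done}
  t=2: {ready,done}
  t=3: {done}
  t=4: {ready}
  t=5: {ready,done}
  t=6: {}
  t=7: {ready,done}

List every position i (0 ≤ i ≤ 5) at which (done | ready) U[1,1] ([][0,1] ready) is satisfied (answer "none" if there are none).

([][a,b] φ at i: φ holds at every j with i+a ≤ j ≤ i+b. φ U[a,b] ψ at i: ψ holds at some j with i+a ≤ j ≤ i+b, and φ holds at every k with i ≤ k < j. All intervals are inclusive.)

Evaluate at each i in [0,5]:
  i=0: ✗ (no rhs in [1,1])
  i=1: ✗ (no rhs in [2,2])
  i=2: ✗ (no rhs in [3,3])
  i=3: ✓ (rhs at j=4; lhs holds on [3,3])
  i=4: ✗ (no rhs in [5,5])
  i=5: ✗ (no rhs in [6,6])

3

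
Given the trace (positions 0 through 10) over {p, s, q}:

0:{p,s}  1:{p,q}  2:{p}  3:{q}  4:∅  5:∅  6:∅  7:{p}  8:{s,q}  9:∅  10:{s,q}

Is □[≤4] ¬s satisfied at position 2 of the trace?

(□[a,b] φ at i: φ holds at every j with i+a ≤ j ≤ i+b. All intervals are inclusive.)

Check ¬s at every j in [2,6]:
  j=2: true
  j=3: true
  j=4: true
  j=5: true
  j=6: true
All positions satisfy it → formula holds.

Holds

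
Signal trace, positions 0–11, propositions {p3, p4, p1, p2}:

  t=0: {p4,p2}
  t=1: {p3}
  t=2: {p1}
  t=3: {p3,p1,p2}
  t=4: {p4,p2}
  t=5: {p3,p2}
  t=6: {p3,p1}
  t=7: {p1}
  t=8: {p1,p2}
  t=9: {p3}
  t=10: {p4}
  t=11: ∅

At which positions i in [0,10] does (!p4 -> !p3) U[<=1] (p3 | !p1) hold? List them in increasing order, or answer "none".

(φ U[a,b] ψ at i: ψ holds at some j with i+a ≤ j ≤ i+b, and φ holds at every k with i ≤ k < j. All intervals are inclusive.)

0, 1, 2, 3, 4, 5, 6, 8, 9, 10

Evaluate at each i in [0,10]:
  i=0: ✓ (rhs at j=0)
  i=1: ✓ (rhs at j=1)
  i=2: ✓ (rhs at j=3; lhs holds on [2,2])
  i=3: ✓ (rhs at j=3)
  i=4: ✓ (rhs at j=4)
  i=5: ✓ (rhs at j=5)
  i=6: ✓ (rhs at j=6)
  i=7: ✗ (no rhs in [7,8])
  i=8: ✓ (rhs at j=9; lhs holds on [8,8])
  i=9: ✓ (rhs at j=9)
  i=10: ✓ (rhs at j=10)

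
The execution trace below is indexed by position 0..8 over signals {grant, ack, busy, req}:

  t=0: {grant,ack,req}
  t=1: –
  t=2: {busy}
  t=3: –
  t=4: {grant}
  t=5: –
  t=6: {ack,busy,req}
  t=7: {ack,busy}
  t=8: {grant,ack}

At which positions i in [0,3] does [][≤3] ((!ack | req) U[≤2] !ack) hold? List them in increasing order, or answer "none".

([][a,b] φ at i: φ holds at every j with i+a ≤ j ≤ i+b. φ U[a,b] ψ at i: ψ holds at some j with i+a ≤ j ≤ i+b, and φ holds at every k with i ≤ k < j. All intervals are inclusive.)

0, 1, 2

Evaluate at each i in [0,3]:
  i=0: ✓ (all of [0,3])
  i=1: ✓ (all of [1,4])
  i=2: ✓ (all of [2,5])
  i=3: ✗ (fails at j=6)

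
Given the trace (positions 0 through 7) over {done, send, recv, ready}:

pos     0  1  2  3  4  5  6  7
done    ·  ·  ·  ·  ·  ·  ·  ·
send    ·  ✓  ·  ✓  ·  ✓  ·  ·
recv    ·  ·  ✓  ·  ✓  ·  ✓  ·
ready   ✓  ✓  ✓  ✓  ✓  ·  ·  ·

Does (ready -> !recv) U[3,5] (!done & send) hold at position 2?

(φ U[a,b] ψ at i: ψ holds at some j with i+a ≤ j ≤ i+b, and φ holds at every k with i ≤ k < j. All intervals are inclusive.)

No

Need some j in [5,7] with (!done & send), and (ready -> !recv) at every k in [2,j-1].
  j=5: (!done & send) holds, but (ready -> !recv) fails at k=2 → not this j.
  j=6: (!done & send) false.
  j=7: (!done & send) false.
No j in the window works → until fails.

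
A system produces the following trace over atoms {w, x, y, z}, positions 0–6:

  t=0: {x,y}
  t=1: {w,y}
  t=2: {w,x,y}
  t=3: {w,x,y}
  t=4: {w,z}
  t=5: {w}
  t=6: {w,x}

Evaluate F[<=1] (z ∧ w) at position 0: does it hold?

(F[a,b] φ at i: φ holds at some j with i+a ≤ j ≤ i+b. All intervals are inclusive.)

Does not hold

Check (z ∧ w) at each j in [0,1]:
  j=0: false
  j=1: false
No position in the window satisfies it → formula fails.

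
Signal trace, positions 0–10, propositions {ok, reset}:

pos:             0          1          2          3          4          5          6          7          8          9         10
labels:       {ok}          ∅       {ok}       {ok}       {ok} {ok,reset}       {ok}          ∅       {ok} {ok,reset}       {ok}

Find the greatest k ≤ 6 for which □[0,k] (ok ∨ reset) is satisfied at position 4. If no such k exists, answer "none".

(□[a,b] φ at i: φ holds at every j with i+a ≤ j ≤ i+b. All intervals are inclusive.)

(ok ∨ reset) must hold from j=4 onward; find where it first fails.
  j=4: holds
  j=5: holds
  j=6: holds
  j=7: fails
Holds on [4,6], so largest k = 2.

2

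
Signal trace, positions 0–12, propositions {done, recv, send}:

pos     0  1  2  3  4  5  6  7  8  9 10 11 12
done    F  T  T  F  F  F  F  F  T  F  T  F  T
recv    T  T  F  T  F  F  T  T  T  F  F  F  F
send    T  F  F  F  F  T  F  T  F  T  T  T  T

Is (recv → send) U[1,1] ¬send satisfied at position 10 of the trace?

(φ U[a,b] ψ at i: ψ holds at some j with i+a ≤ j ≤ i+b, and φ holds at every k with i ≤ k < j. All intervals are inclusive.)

Does not hold

Need some j in [11,11] with ¬send, and (recv → send) at every k in [10,j-1].
  j=11: ¬send false.
No j in the window works → until fails.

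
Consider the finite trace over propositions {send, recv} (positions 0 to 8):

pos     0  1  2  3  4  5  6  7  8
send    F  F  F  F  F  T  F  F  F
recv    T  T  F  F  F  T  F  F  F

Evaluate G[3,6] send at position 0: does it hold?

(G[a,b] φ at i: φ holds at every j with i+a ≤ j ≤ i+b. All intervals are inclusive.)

No

Check send at every j in [3,6]:
  j=3: false
  j=4: false
  j=5: true
  j=6: false
Fails at j=3 → formula fails.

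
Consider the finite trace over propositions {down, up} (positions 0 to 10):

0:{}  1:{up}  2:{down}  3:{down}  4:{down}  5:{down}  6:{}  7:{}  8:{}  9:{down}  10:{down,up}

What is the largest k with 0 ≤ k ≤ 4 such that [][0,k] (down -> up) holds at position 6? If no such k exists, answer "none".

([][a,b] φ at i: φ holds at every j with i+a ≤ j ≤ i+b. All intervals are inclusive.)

(down -> up) must hold from j=6 onward; find where it first fails.
  j=6: holds
  j=7: holds
  j=8: holds
  j=9: fails
Holds on [6,8], so largest k = 2.

2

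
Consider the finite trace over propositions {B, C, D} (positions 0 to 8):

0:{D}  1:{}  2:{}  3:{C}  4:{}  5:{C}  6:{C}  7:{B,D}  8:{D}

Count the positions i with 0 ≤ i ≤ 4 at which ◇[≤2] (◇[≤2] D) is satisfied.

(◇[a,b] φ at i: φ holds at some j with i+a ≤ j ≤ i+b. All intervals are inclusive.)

Evaluate at each i in [0,4]:
  i=0: ✓ (witness j=0)
  i=1: ✗ (none in [1,3])
  i=2: ✗ (none in [2,4])
  i=3: ✓ (witness j=5)
  i=4: ✓ (witness j=5)
Positions where it holds: {0, 3, 4} → 3.

3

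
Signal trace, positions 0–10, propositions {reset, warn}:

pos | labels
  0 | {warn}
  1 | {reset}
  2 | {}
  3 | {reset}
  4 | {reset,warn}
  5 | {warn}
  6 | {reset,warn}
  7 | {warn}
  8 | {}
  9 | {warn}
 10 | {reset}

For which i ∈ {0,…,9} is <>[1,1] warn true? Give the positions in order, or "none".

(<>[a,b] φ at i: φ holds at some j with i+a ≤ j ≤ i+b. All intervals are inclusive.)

Evaluate at each i in [0,9]:
  i=0: ✗ (none in [1,1])
  i=1: ✗ (none in [2,2])
  i=2: ✗ (none in [3,3])
  i=3: ✓ (witness j=4)
  i=4: ✓ (witness j=5)
  i=5: ✓ (witness j=6)
  i=6: ✓ (witness j=7)
  i=7: ✗ (none in [8,8])
  i=8: ✓ (witness j=9)
  i=9: ✗ (none in [10,10])

3, 4, 5, 6, 8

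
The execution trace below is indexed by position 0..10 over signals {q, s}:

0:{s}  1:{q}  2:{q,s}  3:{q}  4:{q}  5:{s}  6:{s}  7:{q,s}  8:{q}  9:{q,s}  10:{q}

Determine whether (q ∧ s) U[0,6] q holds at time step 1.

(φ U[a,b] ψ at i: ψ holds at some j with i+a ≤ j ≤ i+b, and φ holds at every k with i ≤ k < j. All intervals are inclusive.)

Yes

Need some j in [1,7] with q, and (q ∧ s) at every k in [1,j-1].
  j=1: q holds; no prefix to check → satisfied.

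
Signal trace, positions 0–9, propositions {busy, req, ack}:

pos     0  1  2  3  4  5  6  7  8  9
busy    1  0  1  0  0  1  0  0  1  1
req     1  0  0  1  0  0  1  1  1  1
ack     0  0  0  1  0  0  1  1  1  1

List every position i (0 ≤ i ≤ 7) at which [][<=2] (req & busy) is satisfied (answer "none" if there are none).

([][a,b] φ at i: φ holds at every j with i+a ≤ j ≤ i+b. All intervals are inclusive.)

none

Evaluate at each i in [0,7]:
  i=0: ✗ (fails at j=1)
  i=1: ✗ (fails at j=1)
  i=2: ✗ (fails at j=2)
  i=3: ✗ (fails at j=3)
  i=4: ✗ (fails at j=4)
  i=5: ✗ (fails at j=5)
  i=6: ✗ (fails at j=6)
  i=7: ✗ (fails at j=7)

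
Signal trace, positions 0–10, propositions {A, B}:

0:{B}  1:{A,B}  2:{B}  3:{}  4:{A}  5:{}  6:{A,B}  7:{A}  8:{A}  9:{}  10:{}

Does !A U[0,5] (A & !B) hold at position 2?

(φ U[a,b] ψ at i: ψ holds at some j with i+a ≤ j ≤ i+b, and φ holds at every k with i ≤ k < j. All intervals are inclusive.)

Need some j in [2,7] with (A & !B), and !A at every k in [2,j-1].
  j=2: (A & !B) false.
  j=3: (A & !B) false.
  j=4: (A & !B) holds; !A holds at every k in [2,3] → satisfied.

Holds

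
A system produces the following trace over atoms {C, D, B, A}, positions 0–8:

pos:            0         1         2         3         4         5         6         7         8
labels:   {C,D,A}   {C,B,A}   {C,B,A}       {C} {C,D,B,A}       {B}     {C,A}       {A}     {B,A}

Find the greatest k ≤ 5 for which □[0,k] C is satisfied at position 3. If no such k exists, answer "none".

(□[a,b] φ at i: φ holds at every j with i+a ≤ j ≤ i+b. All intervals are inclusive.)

C must hold from j=3 onward; find where it first fails.
  j=3: holds
  j=4: holds
  j=5: fails
Holds on [3,4], so largest k = 1.

1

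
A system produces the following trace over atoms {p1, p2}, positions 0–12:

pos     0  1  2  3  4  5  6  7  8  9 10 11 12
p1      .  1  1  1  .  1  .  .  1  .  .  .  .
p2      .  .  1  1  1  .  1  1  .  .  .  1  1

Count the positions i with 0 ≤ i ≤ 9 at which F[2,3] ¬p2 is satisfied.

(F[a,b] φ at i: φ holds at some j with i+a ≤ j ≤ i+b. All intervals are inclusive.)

6

Evaluate at each i in [0,9]:
  i=0: ✗ (none in [2,3])
  i=1: ✗ (none in [3,4])
  i=2: ✓ (witness j=5)
  i=3: ✓ (witness j=5)
  i=4: ✗ (none in [6,7])
  i=5: ✓ (witness j=8)
  i=6: ✓ (witness j=8)
  i=7: ✓ (witness j=9)
  i=8: ✓ (witness j=10)
  i=9: ✗ (none in [11,12])
Positions where it holds: {2, 3, 5, 6, 7, 8} → 6.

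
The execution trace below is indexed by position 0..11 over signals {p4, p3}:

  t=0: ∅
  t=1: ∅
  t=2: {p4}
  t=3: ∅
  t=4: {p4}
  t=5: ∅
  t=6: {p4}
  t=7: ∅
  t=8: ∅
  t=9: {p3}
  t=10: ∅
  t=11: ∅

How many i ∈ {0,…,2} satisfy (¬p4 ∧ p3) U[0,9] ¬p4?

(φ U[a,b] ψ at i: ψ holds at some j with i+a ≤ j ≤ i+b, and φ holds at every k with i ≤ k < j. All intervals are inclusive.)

Evaluate at each i in [0,2]:
  i=0: ✓ (rhs at j=0)
  i=1: ✓ (rhs at j=1)
  i=2: ✗ (lhs fails at k=2 before rhs at j=3)
Positions where it holds: {0, 1} → 2.

2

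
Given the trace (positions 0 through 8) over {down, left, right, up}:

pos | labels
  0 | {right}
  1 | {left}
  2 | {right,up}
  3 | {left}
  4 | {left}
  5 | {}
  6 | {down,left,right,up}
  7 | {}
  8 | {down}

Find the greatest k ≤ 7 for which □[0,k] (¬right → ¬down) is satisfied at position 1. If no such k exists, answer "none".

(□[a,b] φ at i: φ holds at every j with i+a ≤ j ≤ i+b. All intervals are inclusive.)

(¬right → ¬down) must hold from j=1 onward; find where it first fails.
  j=1: holds
  j=2: holds
  j=3: holds
  j=4: holds
  j=5: holds
  j=6: holds
  j=7: holds
  j=8: fails
Holds on [1,7], so largest k = 6.

6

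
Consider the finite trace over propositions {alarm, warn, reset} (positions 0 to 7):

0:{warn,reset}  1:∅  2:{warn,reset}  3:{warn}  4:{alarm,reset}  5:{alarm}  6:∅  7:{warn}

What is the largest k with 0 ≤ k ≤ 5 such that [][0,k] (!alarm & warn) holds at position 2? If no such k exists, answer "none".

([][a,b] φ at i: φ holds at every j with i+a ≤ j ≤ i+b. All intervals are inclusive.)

1

(!alarm & warn) must hold from j=2 onward; find where it first fails.
  j=2: holds
  j=3: holds
  j=4: fails
Holds on [2,3], so largest k = 1.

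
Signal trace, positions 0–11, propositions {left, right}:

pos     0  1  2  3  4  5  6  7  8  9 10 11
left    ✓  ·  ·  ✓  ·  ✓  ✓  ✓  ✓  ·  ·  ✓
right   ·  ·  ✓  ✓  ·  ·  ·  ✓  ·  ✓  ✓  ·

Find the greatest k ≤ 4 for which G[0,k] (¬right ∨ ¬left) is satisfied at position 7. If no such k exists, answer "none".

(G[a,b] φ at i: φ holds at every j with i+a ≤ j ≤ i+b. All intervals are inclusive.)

(¬right ∨ ¬left) must hold from j=7 onward; find where it first fails.
  j=7: fails → no k works.

none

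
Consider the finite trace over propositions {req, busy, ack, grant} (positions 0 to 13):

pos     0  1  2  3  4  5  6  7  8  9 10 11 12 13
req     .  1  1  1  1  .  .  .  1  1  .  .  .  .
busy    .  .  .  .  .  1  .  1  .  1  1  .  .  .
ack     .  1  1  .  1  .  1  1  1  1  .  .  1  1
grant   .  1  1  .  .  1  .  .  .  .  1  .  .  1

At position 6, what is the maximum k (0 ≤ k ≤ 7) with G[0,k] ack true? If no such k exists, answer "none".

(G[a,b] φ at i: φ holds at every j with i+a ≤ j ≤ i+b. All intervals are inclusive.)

3

ack must hold from j=6 onward; find where it first fails.
  j=6: holds
  j=7: holds
  j=8: holds
  j=9: holds
  j=10: fails
Holds on [6,9], so largest k = 3.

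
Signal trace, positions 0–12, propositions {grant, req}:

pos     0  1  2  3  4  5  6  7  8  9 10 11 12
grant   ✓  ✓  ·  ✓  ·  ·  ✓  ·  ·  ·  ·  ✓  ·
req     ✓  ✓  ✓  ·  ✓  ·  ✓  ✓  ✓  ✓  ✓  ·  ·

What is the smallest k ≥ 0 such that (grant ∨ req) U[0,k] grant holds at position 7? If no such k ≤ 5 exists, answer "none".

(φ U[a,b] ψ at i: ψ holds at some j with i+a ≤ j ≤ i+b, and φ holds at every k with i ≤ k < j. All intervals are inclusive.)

Need earliest j ≥ 7 with grant, and (grant ∨ req) at every k in [7,j-1].
  j=7: rhs fails.
  j=8: rhs fails.
  j=9: rhs fails.
  j=10: rhs fails.
  j=11: rhs holds; lhs holds on [7,10]. k = 4.

4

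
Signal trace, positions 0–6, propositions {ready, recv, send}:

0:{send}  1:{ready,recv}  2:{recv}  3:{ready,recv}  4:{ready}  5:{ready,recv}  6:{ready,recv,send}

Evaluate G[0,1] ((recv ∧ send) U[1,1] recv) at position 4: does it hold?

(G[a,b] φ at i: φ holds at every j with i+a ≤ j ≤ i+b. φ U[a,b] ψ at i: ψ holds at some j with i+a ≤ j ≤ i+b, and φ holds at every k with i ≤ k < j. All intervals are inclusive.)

No

Check ((recv ∧ send) U[1,1] recv) at every j in [4,5]:
  j=4: fails
  j=5: fails
Fails at j=4 → formula fails.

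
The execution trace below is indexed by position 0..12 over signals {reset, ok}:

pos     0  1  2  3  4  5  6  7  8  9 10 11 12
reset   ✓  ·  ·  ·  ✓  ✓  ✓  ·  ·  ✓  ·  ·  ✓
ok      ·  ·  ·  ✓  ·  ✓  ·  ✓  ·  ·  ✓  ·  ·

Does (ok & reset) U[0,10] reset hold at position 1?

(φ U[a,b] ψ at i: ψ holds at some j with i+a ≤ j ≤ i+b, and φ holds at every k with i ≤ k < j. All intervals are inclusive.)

Does not hold

Need some j in [1,11] with reset, and (ok & reset) at every k in [1,j-1].
  j=1: reset false.
  j=2: reset false.
  j=3: reset false.
  j=4: reset holds, but (ok & reset) fails at k=1 → not this j.
  j=5: reset holds, but (ok & reset) fails at k=1 → not this j.
  j=6: reset holds, but (ok & reset) fails at k=1 → not this j.
  j=7: reset false.
  j=8: reset false.
  j=9: reset holds, but (ok & reset) fails at k=1 → not this j.
  j=10: reset false.
  j=11: reset false.
No j in the window works → until fails.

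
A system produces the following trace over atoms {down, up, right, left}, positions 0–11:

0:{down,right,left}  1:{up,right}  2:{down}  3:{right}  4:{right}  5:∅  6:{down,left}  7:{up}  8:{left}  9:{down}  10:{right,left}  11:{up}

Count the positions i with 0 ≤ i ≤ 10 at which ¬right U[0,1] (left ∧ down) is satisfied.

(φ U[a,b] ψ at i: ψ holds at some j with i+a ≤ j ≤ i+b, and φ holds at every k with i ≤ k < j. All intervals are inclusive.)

Evaluate at each i in [0,10]:
  i=0: ✓ (rhs at j=0)
  i=1: ✗ (no rhs in [1,2])
  i=2: ✗ (no rhs in [2,3])
  i=3: ✗ (no rhs in [3,4])
  i=4: ✗ (no rhs in [4,5])
  i=5: ✓ (rhs at j=6; lhs holds on [5,5])
  i=6: ✓ (rhs at j=6)
  i=7: ✗ (no rhs in [7,8])
  i=8: ✗ (no rhs in [8,9])
  i=9: ✗ (no rhs in [9,10])
  i=10: ✗ (no rhs in [10,11])
Positions where it holds: {0, 5, 6} → 3.

3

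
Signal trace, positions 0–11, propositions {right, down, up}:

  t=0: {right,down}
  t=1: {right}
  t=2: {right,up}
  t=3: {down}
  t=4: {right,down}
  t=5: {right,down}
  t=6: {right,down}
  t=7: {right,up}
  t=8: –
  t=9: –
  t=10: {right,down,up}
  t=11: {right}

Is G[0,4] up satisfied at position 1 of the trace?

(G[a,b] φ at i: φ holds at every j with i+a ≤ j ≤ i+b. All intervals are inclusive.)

Check up at every j in [1,5]:
  j=1: false
  j=2: true
  j=3: false
  j=4: false
  j=5: false
Fails at j=1 → formula fails.

False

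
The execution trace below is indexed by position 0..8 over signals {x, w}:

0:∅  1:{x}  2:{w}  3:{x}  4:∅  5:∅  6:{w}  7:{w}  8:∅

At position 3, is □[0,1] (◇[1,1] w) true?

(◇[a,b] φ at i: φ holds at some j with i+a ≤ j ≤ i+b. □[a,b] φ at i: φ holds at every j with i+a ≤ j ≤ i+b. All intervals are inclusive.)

False

Check ◇[1,1] w at every j in [3,4]:
  j=3: fails (none in [4,4])
  j=4: fails (none in [5,5])
Fails at j=3 → formula fails.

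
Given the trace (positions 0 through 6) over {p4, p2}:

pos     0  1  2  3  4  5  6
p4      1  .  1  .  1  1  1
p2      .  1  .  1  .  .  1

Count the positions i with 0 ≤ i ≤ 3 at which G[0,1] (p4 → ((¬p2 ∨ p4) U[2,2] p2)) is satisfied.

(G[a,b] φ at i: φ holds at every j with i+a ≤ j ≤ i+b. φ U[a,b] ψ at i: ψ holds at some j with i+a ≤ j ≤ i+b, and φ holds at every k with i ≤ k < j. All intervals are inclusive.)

Evaluate at each i in [0,3]:
  i=0: ✗ (fails at j=0)
  i=1: ✗ (fails at j=2)
  i=2: ✗ (fails at j=2)
  i=3: ✓ (all of [3,4])
Positions where it holds: {3} → 1.

1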